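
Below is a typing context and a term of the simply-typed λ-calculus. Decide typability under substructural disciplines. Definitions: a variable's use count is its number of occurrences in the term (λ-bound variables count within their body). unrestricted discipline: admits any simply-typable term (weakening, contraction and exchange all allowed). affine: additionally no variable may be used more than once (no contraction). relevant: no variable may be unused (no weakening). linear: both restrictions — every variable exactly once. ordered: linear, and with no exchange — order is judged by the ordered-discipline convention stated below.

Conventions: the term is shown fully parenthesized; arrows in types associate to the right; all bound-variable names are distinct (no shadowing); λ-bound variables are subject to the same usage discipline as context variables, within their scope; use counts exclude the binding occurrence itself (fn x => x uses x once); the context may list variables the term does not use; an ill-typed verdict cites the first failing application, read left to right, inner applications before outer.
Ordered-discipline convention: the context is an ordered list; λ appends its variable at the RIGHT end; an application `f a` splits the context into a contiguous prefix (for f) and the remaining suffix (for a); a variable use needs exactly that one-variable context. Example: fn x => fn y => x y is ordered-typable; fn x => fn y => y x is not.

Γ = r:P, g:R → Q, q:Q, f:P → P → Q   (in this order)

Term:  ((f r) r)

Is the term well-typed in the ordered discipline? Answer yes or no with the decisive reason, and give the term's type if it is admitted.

no — needs contraction — r ×2; needs weakening: g, q unused
usage: r=2; g=0; q=0; f=1
uses in reading order: f, r, r
typing: the term checks, with type Q
summary: ordered ✗; linear ✗; affine ✗; relevant ✗; unrestricted ✓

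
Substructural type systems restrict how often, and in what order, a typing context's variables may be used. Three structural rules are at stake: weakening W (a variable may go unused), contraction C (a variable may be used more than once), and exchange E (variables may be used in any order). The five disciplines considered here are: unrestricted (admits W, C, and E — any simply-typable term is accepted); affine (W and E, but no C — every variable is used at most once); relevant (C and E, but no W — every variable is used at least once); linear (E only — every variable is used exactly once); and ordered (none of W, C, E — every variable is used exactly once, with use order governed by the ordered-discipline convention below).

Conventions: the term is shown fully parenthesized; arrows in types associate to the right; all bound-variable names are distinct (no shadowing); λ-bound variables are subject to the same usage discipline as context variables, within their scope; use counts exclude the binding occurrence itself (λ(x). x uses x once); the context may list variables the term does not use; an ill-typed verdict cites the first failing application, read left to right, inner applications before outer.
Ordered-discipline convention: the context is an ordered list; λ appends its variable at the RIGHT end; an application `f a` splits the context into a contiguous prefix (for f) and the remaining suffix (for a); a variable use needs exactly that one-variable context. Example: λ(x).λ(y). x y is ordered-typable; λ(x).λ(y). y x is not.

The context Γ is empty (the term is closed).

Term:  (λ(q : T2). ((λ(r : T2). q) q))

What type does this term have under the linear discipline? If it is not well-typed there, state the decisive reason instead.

not well-typed under linear — uses contraction: q ×2; unused: r — weakening required
usage: q (bound) ×2, r (bound) ×0
left-to-right use order: q, q
typing: the term checks, with type T2 -> T2
all disciplines: ordered ✗ | linear ✗ | affine ✗ | relevant ✗ | unrestricted ✓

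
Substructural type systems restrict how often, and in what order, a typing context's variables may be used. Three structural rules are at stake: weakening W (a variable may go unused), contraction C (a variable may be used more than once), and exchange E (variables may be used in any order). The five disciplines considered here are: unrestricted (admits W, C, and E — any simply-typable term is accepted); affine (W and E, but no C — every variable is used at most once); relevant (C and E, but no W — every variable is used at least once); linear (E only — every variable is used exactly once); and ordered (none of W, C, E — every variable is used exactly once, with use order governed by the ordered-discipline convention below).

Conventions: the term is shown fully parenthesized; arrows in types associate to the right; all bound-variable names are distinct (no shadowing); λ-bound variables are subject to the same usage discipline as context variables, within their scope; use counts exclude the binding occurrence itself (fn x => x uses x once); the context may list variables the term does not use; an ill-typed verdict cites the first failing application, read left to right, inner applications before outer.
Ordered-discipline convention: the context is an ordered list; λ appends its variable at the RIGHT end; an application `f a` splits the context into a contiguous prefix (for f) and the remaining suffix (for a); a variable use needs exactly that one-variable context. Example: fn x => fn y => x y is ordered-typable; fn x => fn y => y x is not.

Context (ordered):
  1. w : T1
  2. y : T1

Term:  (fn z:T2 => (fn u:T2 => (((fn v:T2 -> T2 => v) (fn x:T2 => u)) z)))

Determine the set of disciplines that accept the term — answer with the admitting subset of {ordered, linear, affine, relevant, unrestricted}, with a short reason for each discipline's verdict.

admitted in: affine, unrestricted
use counts: w=0; y=0; z [bound]=1; u [bound]=1; v [bound]=1; x [bound]=0
use order (left to right): v, u, z
typing: well-typed at T2 -> T2 -> T2
ordered: ✗ — needs weakening: w, y, x unused
linear: ✗ — needs weakening: w, y, x unused
affine: ✓ — none of w, y, z, u, v, x used more than once
relevant: ✗ — needs weakening: w, y, x unused
unrestricted: ✓ — well-typed at T2 -> T2 -> T2; no restrictions here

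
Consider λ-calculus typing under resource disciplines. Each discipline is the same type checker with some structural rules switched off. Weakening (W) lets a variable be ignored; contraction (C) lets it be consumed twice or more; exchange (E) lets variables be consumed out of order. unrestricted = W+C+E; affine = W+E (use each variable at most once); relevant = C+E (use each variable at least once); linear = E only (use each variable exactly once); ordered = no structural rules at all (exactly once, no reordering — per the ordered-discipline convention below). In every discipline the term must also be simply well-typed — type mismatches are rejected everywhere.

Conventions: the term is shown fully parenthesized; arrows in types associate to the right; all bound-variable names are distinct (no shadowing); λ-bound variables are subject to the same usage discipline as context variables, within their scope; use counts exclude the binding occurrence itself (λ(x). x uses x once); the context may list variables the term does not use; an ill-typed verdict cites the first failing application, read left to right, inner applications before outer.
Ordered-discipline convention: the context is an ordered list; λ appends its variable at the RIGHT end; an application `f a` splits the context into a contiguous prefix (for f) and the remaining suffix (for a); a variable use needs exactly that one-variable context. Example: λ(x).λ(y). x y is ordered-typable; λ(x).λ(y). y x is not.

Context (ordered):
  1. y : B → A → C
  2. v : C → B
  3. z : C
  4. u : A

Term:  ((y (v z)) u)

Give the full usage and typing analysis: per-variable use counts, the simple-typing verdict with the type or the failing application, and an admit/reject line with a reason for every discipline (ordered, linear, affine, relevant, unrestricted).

variable uses: y ×1; v ×1; z ×1; u ×1
use order (left to right): y, v, z, u
typing: ✓ — C
ordered ✓ (y, v, z, u: once each, no exchange needed)
linear ✓ (y, v, z, u: one use apiece)
affine ✓ (y, v, z, u: no repeats, contraction unneeded)
relevant ✓ (none of y, v, z, u goes unused)
unrestricted ✓ (type-checks (C) and nothing is barred)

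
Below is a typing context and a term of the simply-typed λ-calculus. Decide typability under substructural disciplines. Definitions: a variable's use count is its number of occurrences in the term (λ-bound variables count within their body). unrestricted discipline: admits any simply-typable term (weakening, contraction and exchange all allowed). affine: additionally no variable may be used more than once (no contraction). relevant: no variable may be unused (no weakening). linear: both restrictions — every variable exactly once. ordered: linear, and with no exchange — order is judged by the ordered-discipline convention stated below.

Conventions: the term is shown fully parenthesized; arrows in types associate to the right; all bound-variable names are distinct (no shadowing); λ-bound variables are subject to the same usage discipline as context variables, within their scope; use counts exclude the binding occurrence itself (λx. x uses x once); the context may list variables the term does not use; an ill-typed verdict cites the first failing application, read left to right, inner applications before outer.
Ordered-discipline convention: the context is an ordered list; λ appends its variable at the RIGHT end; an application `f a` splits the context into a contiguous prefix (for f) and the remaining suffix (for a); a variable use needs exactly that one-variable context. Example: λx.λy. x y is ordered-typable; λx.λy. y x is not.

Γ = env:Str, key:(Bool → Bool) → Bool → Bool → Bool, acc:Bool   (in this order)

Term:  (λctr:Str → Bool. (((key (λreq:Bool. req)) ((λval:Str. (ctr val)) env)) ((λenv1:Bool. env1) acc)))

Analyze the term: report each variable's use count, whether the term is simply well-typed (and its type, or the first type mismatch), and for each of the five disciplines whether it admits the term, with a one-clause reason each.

variable uses: env: 1×; key: 1×; acc: 1×; ctr [bound]: 1×; req [bound]: 1×; val [bound]: 1×; env1 [bound]: 1×
left-to-right use order: key, req, ctr, val, env, env1, acc
typing: well-typed — term : (Str → Bool) → Bool
ordered: ✗, needs exchange: uses follow key, req, ctr, val, env, env1, acc
linear: ✓, env, key, acc, ctr, req, val, env1: one use apiece
affine: ✓, no duplicate uses among env, key, acc, ctr, req, val, env1
relevant: ✓, none of env, key, acc, ctr, req, val, env1 goes unused
unrestricted: ✓, typability at (Str → Bool) → Bool is all that's needed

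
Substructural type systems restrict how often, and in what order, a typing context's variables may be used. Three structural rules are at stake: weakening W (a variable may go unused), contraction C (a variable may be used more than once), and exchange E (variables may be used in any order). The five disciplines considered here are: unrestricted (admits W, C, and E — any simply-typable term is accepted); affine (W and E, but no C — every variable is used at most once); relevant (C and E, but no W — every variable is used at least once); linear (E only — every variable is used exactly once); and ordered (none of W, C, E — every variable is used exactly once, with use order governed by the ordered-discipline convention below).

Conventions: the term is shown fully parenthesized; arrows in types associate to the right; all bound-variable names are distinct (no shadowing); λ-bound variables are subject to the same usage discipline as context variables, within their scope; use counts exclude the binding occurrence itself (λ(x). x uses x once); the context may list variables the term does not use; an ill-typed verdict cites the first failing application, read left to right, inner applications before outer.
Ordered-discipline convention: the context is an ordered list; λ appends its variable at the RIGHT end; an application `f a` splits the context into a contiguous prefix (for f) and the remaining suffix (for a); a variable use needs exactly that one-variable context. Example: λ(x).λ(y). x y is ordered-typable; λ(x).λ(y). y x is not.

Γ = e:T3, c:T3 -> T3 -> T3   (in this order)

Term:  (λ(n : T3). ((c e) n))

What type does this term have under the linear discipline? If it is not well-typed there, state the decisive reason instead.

term : T3 -> T3
counts: e: 1, c: 1, n (λ-bound): 1
use order (left to right): c, e, n
typing: the term checks, with type T3 -> T3
per-discipline verdicts: ordered ✗ | linear ✓ | affine ✓ | relevant ✓ | unrestricted ✓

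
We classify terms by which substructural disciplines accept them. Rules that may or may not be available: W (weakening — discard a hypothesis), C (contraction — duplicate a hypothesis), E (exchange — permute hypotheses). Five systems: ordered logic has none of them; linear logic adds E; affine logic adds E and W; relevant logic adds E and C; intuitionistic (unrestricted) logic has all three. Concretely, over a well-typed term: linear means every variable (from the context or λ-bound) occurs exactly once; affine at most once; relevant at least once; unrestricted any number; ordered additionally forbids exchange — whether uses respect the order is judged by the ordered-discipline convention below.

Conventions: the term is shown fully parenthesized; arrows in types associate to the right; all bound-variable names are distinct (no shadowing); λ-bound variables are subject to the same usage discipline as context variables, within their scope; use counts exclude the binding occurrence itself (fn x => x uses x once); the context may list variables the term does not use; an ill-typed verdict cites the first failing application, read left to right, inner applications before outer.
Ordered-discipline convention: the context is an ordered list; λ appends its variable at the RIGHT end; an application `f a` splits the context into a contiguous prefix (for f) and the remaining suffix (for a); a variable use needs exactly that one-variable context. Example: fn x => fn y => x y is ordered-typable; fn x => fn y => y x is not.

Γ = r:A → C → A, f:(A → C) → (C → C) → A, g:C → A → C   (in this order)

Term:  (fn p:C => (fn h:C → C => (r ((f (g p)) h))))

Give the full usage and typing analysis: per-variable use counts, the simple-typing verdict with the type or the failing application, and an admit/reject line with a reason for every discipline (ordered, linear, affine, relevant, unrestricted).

counts: r: 1×; f: 1×; g: 1×; p (bound): 1×; h (bound): 1×
use order (left to right): r, f, g, p, h
typing: the term checks, with type C → (C → C) → C → A
ordered: ✓, one use each (r, f, g, p, h); ordered split holds
linear: ✓, each of r, f, g, p, h used exactly once
affine: ✓, r, f, g, p, h: no repeats, contraction unneeded
relevant: ✓, at least one use each (r, f, g, p, h)
unrestricted: ✓, simply typable at C → (C → C) → C → A; W, C, E all held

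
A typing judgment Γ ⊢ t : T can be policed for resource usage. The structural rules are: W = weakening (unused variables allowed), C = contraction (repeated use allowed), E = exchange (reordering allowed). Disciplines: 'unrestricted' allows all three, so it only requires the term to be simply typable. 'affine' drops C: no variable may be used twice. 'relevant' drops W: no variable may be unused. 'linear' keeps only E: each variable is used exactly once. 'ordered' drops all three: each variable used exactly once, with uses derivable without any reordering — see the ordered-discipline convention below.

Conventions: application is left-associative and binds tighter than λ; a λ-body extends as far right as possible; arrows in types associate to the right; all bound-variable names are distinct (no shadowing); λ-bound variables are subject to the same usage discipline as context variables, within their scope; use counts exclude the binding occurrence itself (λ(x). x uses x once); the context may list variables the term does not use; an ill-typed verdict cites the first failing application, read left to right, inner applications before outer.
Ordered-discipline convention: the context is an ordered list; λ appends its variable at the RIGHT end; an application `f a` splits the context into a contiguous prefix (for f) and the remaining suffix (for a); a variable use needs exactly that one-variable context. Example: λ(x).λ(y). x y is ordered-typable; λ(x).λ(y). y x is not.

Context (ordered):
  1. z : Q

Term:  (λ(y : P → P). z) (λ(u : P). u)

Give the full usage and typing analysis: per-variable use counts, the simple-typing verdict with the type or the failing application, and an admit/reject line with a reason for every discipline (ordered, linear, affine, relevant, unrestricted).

usage: z ×1; y (bound) ×0; u (bound) ×1
left-to-right use order: z, u
typing: the term checks, with type Q
ordered ✗ (needs weakening: y unused)
linear ✗ (needs weakening: y unused)
affine ✓ (no duplicate uses among z, y, u)
relevant ✗ (needs weakening: y unused)
unrestricted ✓ (typability at Q is all that's needed)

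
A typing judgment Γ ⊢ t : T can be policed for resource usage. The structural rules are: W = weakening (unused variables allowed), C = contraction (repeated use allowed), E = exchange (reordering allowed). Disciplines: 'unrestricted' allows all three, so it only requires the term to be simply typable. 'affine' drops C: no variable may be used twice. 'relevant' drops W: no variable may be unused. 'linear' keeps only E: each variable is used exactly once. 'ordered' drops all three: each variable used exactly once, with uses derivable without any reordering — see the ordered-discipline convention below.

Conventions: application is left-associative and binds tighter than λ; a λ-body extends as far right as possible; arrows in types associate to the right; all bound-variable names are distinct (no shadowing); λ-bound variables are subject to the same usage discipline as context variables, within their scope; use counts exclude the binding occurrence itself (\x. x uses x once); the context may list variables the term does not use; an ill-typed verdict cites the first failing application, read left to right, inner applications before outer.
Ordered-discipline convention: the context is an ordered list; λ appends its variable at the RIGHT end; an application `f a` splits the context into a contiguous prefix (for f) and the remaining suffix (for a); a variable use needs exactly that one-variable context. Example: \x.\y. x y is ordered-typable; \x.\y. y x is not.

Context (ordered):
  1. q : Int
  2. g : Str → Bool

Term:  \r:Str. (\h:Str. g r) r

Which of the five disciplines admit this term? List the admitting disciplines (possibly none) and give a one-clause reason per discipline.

admitted in: unrestricted
use counts: q=0, g=1, r [bound]=2, h [bound]=0
order of uses: g, r, r
typing: ✓ — Str → Bool
ordered ✗ (repeated use of r ×2; needs weakening: q, h unused)
linear ✗ (repeated use of r ×2; needs weakening: q, h unused)
affine ✗ (repeated use of r ×2)
relevant ✗ (needs weakening: q, h unused)
unrestricted ✓ (type-checks (Str → Bool) and nothing is barred)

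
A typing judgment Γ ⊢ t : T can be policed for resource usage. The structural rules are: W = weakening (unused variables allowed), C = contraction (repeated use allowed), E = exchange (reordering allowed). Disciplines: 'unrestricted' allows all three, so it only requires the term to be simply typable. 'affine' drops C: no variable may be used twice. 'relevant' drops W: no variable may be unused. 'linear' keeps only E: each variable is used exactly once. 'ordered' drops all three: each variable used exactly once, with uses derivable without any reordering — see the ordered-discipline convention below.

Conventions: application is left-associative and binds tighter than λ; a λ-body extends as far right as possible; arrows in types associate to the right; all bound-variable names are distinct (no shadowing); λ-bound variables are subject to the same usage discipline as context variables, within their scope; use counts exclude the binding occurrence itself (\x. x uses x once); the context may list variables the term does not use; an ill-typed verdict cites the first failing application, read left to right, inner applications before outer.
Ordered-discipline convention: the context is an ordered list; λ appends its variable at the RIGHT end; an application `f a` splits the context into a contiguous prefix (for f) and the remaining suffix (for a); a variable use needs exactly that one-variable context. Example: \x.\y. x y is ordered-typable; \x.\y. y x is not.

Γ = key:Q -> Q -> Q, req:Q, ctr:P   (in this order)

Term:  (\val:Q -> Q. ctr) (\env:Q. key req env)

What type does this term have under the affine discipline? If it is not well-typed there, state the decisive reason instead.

term : P
use counts: key: 1×, req: 1×, ctr: 1×, val (bound): 0×, env (bound): 1×
left-to-right use order: ctr, key, req, env
typing: well-typed — term : P
all disciplines: ordered ✗, linear ✗, affine ✓, relevant ✗, unrestricted ✓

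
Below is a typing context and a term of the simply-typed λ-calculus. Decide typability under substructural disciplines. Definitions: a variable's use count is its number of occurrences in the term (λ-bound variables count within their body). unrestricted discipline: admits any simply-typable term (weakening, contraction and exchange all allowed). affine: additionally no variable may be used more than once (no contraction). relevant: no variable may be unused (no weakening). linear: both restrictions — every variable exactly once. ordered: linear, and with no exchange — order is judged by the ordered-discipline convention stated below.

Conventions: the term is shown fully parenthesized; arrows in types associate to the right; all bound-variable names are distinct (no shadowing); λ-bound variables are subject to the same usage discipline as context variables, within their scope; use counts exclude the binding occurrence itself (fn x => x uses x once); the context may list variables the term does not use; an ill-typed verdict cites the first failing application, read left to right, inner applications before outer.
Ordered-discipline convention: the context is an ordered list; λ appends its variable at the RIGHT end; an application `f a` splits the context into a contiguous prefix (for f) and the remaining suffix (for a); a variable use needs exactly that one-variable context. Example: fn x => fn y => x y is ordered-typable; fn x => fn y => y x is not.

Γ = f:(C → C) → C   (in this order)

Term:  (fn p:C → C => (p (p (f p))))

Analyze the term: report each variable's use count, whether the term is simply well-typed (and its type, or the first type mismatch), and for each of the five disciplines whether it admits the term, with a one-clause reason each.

variable uses: f: 1×, p (λ-bound): 3×
uses in reading order: p, p, f, p
typing: well-typed — term : (C → C) → C
ordered: ✗ — needs contraction — p ×3
linear: ✗ — needs contraction — p ×3
affine: ✗ — needs contraction — p ×3
relevant: ✓ — every one of f, p appears
unrestricted: ✓ — typability at (C → C) → C is all that's needed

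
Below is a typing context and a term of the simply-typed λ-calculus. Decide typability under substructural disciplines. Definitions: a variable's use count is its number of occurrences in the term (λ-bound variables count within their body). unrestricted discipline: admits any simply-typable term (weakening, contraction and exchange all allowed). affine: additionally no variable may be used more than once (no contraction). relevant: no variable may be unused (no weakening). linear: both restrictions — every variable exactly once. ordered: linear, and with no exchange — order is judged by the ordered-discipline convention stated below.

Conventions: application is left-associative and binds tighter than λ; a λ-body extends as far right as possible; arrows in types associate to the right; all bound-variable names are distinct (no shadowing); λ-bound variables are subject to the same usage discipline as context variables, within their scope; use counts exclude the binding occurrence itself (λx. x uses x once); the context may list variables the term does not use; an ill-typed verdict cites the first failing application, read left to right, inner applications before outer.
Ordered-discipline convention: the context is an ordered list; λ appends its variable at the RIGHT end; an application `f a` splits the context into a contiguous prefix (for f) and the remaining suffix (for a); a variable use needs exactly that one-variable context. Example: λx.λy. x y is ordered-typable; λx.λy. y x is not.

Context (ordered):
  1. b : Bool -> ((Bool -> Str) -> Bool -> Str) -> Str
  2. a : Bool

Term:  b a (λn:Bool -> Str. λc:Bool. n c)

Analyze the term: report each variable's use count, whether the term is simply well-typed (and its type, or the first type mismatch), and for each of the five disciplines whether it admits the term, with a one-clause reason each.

usage: b: 1×, a: 1×, n (λ-bound): 1×, c (λ-bound): 1×
use order (left to right): b, a, n, c
typing: well-typed at Str
ordered: ✓ — b, a, n, c: once each, no exchange needed
linear: ✓ — b, a, n, c: one use apiece
affine: ✓ — none of b, a, n, c used more than once
relevant: ✓ — every one of b, a, n, c appears
unrestricted: ✓ — simply typable at Str; W, C, E all held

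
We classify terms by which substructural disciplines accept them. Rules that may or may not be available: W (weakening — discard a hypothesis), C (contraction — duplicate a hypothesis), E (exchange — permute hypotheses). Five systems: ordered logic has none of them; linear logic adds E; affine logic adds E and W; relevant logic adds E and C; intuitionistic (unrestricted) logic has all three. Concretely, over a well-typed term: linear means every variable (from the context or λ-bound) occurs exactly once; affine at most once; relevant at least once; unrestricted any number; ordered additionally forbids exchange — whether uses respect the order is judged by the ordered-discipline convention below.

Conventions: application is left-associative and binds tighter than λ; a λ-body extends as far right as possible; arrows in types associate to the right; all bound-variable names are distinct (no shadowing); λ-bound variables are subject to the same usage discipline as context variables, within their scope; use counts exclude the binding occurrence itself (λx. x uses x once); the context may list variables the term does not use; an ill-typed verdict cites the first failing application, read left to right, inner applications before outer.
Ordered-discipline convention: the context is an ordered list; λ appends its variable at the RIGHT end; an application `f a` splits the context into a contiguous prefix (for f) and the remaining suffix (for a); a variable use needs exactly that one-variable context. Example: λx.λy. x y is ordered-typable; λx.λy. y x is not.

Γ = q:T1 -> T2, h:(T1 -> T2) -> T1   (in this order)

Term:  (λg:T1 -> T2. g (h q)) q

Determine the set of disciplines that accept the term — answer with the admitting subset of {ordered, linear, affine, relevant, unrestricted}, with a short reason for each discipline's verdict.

admitted by: relevant, unrestricted
variable uses: q: 2×; h: 1×; g (λ-bound): 1×
use order (left to right): g, h, q, q
typing: the term checks, with type T2
ordered ✗ (uses contraction: q ×2)
linear ✗ (uses contraction: q ×2)
affine ✗ (uses contraction: q ×2)
relevant ✓ (every one of q, h, g appears)
unrestricted ✓ (type-checks (T2) and nothing is barred)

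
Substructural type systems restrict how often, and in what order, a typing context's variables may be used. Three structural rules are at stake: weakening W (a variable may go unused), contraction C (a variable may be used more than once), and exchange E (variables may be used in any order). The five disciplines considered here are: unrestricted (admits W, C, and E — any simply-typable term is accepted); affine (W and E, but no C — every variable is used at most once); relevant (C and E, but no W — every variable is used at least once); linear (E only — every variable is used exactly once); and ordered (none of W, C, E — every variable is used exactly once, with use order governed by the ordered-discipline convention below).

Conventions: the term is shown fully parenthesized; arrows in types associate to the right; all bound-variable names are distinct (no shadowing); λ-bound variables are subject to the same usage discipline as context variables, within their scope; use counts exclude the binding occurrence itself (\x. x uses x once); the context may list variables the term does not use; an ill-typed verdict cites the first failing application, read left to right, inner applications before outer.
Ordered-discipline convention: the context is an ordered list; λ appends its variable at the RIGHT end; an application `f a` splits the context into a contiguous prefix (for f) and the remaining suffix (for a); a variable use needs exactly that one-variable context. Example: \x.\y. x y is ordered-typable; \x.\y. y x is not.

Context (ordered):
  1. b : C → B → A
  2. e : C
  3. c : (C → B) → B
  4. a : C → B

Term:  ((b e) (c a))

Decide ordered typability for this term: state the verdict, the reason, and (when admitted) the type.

yes — b, e, c, a: once each, no exchange needed; term : A
variable uses: b=1, e=1, c=1, a=1
use order (left to right): b, e, c, a
typing: the term checks, with type A
summary: ordered ✓; linear ✓; affine ✓; relevant ✓; unrestricted ✓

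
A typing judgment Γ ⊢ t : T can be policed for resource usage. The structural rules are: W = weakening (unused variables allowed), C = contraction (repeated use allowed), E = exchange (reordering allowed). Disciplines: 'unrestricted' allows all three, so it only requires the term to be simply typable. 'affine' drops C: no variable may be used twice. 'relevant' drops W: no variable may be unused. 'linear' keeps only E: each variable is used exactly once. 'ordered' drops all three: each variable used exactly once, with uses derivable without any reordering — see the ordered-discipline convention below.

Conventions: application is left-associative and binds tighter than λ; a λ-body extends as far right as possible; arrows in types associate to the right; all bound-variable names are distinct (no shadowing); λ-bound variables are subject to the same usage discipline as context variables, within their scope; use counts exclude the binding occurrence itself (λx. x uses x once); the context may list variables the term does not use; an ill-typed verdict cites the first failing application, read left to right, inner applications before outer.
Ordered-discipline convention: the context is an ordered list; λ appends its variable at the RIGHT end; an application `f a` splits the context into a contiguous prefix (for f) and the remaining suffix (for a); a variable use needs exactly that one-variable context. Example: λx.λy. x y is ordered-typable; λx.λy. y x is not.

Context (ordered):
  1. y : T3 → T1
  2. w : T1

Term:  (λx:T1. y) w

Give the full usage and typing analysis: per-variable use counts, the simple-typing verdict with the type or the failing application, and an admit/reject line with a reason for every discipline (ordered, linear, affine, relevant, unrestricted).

usage: y=1, w=1, x (λ-bound)=0
order of uses: y, w
typing: ✓ — T3 → T1
ordered: ✗ — x never used (weakening)
linear: ✗ — x never used (weakening)
affine: ✓ — no duplicate uses among y, w, x
relevant: ✗ — x never used (weakening)
unrestricted: ✓ — type-checks (T3 → T1) and nothing is barred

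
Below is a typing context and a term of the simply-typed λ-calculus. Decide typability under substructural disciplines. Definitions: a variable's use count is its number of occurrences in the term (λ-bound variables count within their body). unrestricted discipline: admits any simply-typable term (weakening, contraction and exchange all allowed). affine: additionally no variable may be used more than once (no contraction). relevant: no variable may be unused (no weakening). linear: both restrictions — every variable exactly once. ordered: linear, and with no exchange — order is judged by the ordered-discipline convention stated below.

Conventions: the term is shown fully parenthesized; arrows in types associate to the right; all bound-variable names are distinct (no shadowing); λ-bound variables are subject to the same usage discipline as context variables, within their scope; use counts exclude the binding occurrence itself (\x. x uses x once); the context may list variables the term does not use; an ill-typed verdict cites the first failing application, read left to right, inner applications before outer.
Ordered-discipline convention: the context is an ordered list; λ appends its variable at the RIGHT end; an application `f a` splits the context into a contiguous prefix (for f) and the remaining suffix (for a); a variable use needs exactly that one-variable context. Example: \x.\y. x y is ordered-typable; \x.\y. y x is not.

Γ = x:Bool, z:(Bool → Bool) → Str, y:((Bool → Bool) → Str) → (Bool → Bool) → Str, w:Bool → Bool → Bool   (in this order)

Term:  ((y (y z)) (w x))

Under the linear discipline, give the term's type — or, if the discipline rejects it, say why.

not well-typed under linear — needs contraction — y ×2
usage: x: 1×, z: 1×, y: 2×, w: 1×
uses in reading order: y, y, z, w, x
typing: ✓ — Str
per-discipline verdicts: ordered ✗, linear ✗, affine ✗, relevant ✓, unrestricted ✓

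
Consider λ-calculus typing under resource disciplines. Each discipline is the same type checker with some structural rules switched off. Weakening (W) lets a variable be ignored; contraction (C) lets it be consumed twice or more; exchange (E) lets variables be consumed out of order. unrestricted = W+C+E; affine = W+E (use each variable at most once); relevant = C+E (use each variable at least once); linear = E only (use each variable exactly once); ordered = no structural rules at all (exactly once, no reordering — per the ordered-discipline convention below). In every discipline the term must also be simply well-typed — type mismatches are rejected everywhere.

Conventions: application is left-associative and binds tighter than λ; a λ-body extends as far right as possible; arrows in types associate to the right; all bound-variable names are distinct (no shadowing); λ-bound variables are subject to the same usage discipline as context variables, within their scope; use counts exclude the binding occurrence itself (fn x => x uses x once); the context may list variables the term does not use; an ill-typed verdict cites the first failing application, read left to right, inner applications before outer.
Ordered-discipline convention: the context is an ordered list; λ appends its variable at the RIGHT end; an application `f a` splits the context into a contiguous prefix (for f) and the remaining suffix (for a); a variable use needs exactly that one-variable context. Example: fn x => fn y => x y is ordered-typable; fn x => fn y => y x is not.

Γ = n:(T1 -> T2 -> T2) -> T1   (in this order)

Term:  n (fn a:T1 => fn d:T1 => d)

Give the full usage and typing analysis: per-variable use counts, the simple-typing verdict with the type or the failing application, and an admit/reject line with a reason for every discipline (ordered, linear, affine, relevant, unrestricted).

use counts: n: 1×, a (bound): 0×, d (bound): 1×
order of uses: n, d
typing: ill-typed: argument of type T1 -> T1 -> T1 where T1 -> T2 -> T2 is required
ordered: ✗ — the type mismatch rejects it
linear: ✗ — not simply typable
affine: ✗ — fails simple typing
relevant: ✗ — a type mismatch blocks all five
unrestricted: ✗ — the type mismatch rejects it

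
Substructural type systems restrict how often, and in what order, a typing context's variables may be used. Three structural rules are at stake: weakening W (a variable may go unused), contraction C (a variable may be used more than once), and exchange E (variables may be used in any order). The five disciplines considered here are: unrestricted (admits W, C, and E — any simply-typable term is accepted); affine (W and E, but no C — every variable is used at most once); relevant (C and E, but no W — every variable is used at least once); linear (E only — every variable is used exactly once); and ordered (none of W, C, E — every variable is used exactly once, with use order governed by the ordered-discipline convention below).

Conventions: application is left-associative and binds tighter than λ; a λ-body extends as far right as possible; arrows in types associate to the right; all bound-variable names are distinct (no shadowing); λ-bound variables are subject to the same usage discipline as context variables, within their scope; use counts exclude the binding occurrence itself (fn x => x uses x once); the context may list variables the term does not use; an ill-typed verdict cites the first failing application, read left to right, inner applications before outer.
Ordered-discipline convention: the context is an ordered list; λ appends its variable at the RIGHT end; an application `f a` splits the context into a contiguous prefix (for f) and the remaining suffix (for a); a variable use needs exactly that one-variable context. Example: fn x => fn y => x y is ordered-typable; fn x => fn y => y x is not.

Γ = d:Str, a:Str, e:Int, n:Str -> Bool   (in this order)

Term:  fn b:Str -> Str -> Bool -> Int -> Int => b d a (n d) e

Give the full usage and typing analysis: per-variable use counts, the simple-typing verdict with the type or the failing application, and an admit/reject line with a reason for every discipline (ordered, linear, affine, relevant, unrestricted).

usage: d=2; a=1; e=1; n=1; b (λ-bound)=1
use order (left to right): b, d, a, n, d, e
typing: well-typed — term : (Str -> Str -> Bool -> Int -> Int) -> Int
ordered: ✗ — uses contraction: d ×2
linear: ✗ — uses contraction: d ×2
affine: ✗ — uses contraction: d ×2
relevant: ✓ — at least one use each (d, a, e, n, b)
unrestricted: ✓ — type-checks ((Str -> Str -> Bool -> Int -> Int) -> Int) and nothing is barred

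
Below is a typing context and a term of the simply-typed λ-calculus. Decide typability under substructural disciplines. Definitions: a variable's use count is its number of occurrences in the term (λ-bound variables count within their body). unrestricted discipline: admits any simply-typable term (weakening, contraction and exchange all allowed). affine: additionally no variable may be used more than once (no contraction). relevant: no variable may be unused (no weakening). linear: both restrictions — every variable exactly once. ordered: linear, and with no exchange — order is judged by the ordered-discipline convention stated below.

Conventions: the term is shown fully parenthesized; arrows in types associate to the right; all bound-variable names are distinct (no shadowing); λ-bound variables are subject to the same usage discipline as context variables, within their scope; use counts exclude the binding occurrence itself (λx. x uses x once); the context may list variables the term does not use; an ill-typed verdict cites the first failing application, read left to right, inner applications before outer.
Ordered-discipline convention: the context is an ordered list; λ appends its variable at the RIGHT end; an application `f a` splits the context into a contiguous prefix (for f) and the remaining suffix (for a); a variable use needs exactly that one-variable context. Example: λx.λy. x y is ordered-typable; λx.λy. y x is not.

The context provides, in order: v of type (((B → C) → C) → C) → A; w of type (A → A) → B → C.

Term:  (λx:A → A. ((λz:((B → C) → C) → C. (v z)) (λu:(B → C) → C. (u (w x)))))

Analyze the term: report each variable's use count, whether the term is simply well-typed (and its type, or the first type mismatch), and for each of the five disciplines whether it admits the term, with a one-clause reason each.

usage: v: 1; w: 1; x (λ-bound): 1; z (λ-bound): 1; u (λ-bound): 1
uses in reading order: v, z, u, w, x
typing: well-typed at (A → A) → A
ordered ✗ (no contiguous prefix/suffix split fits v, z, u, w, x)
linear ✓ (single use per variable (v, w, x, z, u))
affine ✓ (none of v, w, x, z, u used more than once)
relevant ✓ (every one of v, w, x, z, u appears)
unrestricted ✓ (well-typed at (A → A) → A; no restrictions here)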